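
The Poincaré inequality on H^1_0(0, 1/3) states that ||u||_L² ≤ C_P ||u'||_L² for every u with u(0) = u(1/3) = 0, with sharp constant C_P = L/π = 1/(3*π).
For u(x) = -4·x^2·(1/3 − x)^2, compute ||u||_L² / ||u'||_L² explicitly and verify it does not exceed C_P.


||u||_L² / ||u'||_L² = sqrt(3)/18 < C_P = 1/(3*π).

u(x) = -4·x^2·(1/3 − x)^2, so u'(x) = 8*x*(-18*x^2 + 9*x - 1)/9.
u(x) = -4·x^2·(1/3 − x)^2 vanishes at x = 0 and x = 1/3, so u ∈ H^1_0(0, 1/3). Differentiate via the product rule and integrate the resulting polynomials term by term.
  ∫_0^1/3 u² dx = ∫_0^1/3 (16*x^8 - 64*x^7/3 + 32*x^6/3 - 64*x^5/27 + 16*x^4/81) dx. Term by term:
    ∫_0^1/3 16*x^8 dx = 16/177147;  ∫_0^1/3 -64*x^7/3 dx = -8/19683;  ∫_0^1/3 32*x^6/3 dx = 32/45927;
    ∫_0^1/3 -64*x^5/27 dx = -32/59049;  ∫_0^1/3 16*x^4/81 dx = 16/98415.
  Sum: 16/177147 − 8/19683 + 32/45927 − 32/59049 + 16/98415 = 8/6200145.
  ∫_0^1/3 (u')² dx = ∫_0^1/3 (256*x^6 - 256*x^5 + 832*x^4/9 - 128*x^3/9 + 64*x^2/81) dx. Term by term:
    ∫_0^1/3 256*x^6 dx = 256/15309;  ∫_0^1/3 -256*x^5 dx = -128/2187;  ∫_0^1/3 832*x^4/9 dx = 832/10935;
    ∫_0^1/3 -128*x^3/9 dx = -32/729;  ∫_0^1/3 64*x^2/81 dx = 64/6561.
  Sum: 256/15309 − 128/2187 + 832/10935 − 32/729 + 64/6561 = 32/229635.
∫_0^1/3 u² dx = 8/6200145, so ||u||_L² = 2*sqrt(210)/25515.
∫_0^1/3 (u')² dx = 32/229635, so ||u'||_L² = 4*sqrt(70)/2835.
Ratio ||u||_L² / ||u'||_L² = sqrt(3)/18.
Sharp Poincaré constant on H^1_0(0, 1/3) is C_P = L/π = 1/(3*π), achieved by sin(3*π·x).
A polynomial bump cannot attain the sharp Poincaré constant (only the first sine eigenfunction does), so the ratio is strictly less than C_P, consistent with ||u||_L² ≤ C_P ||u'||_L².


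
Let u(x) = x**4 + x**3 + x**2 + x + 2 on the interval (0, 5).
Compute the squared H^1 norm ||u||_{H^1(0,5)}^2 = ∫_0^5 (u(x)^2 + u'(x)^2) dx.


||u||_{H^1}^2 = 157362125/252

The H^1 norm (squared) on an interval (0, L) is
  ||u||_{H^1}^2 = ∫_0^L u(x)^2 dx + ∫_0^L u'(x)^2 dx.
Compute u'(x) = 4*x**3 + 3*x**2 + 2*x + 1.
Then u(x)^2 = x**8 + 2*x**7 + 3*x**6 + 4*x**5 + 7*x**4 + 6*x**3 + 5*x**2 + 4*x + 4 and u'(x)^2 = 16*x**6 + 24*x**5 + 25*x**4 + 20*x**3 + 10*x**2 + 4*x + 1.
Integrate each monomial from 0 to 5 using ∫_0^5 c·x^n dx = c·5^(n+1)/(n+1):
  ∫_0^5 u(x)^2 dx = ∫_0^5 (x^8 + 2*x^7 + 3*x^6 + 4*x^5 + 7*x^4 + 6*x^3 + 5*x^2 + 4*x + 4) dx. Term by term:
    ∫_0^5 x^8 dx = 1953125/9;  ∫_0^5 2*x^7 dx = 390625/4;  ∫_0^5 3*x^6 dx = 234375/7;
    ∫_0^5 4*x^5 dx = 31250/3;  ∫_0^5 7*x^4 dx = 4375;  ∫_0^5 6*x^3 dx = 1875/2;
    ∫_0^5 5*x^2 dx = 625/3;  ∫_0^5 4*x dx = 50;  ∫_0^5 4 dx = 20.
  Sum: 1953125/9 + 390625/4 + 234375/7 + 31250/3 + 4375 + 1875/2 + 625/3 + 50 + 20 = 91768265/252.
  ∫_0^5 u'(x)^2 dx = ∫_0^5 (16*x^6 + 24*x^5 + 25*x^4 + 20*x^3 + 10*x^2 + 4*x + 1) dx. Term by term:
    ∫_0^5 16*x^6 dx = 1250000/7;  ∫_0^5 24*x^5 dx = 62500;  ∫_0^5 25*x^4 dx = 15625;
    ∫_0^5 20*x^3 dx = 3125;  ∫_0^5 10*x^2 dx = 1250/3;  ∫_0^5 4*x dx = 50;
    ∫_0^5 1 dx = 5.
  Sum: 1250000/7 + 62500 + 15625 + 3125 + 1250/3 + 50 + 5 = 5466155/21.
Adding: ||u||_{H^1}^2 = 91768265/252 + 5466155/21 = 157362125/252.


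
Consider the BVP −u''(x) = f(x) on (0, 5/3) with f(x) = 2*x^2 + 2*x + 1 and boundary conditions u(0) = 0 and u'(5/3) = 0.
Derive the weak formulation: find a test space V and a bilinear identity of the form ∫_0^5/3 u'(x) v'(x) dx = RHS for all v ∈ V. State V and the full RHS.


V = {v ∈ H^1(0, 5/3) : v(0) = 0} (test functions vanish at x = 0 where u is specified); weak form: ∫_0^5/3 u'v' dx = ∫_0^5/3 (2*x^2 + 2*x + 1) v dx for all v ∈ V.

Multiply both sides by a test function v and integrate from 0 to 5/3:
  ∫_0^5/3 −u''(x) v(x) dx = ∫_0^5/3 f(x) v(x) dx.
Integrate the LHS by parts once:
  ∫_0^5/3 −u'' v dx = −[u'(x) v(x)]_0^5/3 + ∫_0^5/3 u'(x) v'(x) dx.
Thus ∫_0^5/3 u'(x) v'(x) dx = ∫_0^5/3 f(x) v(x) dx + [u'(x) v(x)]_0^5/3.
Choose V so that boundary terms are either known or forced to vanish.
Mixed BC: u(0) = 0 (Dirichlet) and u'(5/3) = 0 (Neumann). Define V = {v ∈ H^1(0, 5/3) : v(0) = 0}. Then [u' v]_0^5/3 = u'(5/3)·v(5/3) − u'(0)·0 = 0.
Weak formulation: find u (satisfying any essential BC) such that ∫_0^5/3 u'(x) v'(x) dx = ∫_0^5/3 f v dx for all v ∈ V (Dirichlet at 0 absorbed into V; the Neumann datum at x = 5/3 is zero, so no boundary term remains).
Substituting f(x) = 2*x^2 + 2*x + 1, the right-hand side is ∫_0^5/3 (2*x^2 + 2*x + 1) v dx.


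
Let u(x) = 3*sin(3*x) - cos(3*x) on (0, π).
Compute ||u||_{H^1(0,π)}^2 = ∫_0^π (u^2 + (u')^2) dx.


||u||_{H^1(0,π)}^2 = 50*π

u'(x) = 3*sin(3*x) + 9*cos(3*x).
Expand u² and (u')² and integrate term by term on (0, π), using: for integers n ≥ 1, ∫_0^π sin²(nx) dx = ∫_0^π cos²(nx) dx = π/2; for n ≠ n', ∫_0^π sin(nx)sin(n'x) dx = ∫_0^π cos(nx)cos(n'x) dx = 0; and by product-to-sum, ∫_0^π sin(nx)cos(n'x) dx = ½∫_0^π [sin((n+n')x) + sin((n−n')x)] dx, which is 0 when n+n' is even and 2n/(n²−n'²) when n+n' is odd (it need not vanish on (0, π)).
  u² squared terms: (-1)²·∫cos(3x)² dx = 1·π/2 = π/2;  (3)²·∫sin(3x)² dx = 9·π/2 = 9*π/2.
  u² cross terms: 2·(-1)·(3)·∫cos(3x)·sin(3x) dx = -6·(0) = 0.
  So ∫_0^π u² dx = π/2 + 9*π/2 + 0 = 5*π.
  (u')² squared terms: (3)²·∫sin(3x)² dx = 9·π/2 = 9*π/2;  (9)²·∫cos(3x)² dx = 81·π/2 = 81*π/2.
  (u')² cross terms: 2·(3)·(9)·∫sin(3x)·cos(3x) dx = 54·(0) = 0.
  So ∫_0^π (u')² dx = 9*π/2 + 81*π/2 + 0 = 45*π.
||u||_{H^1}^2 = (5*π) + (45*π) = 50*π.


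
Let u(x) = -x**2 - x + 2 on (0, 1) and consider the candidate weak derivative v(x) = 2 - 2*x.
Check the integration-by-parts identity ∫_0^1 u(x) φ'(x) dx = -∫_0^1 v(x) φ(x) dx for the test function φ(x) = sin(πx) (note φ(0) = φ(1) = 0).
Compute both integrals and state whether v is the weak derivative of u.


LHS = 4/π, RHS = -2/π. No, v is not the weak derivative of u.

u(x) = -x**2 - x + 2, classical derivative u'(x) = -2*x - 1.
φ(x) = sin(πx), so φ'(x) = π*cos(π*x).
Note φ(0) = φ(1) = 0, so the boundary term u·φ vanishes.
LHS = ∫_0^1 u(x) φ'(x) dx = ∫_0^1 (-π*x^2*cos(π*x) - π*x*cos(π*x) + 2*π*cos(π*x)) dx. Term by term:
  ∫_0^1 2*π*cos(π*x) dx = 0;  ∫_0^1 -π*x*cos(π*x) dx = 2/π;  ∫_0^1 -π*x^2*cos(π*x) dx = 2/π.
Sum: 0 + 2/π + 2/π = 4/π.
So LHS = 4/π.
∫_0^1 v(x) φ(x) dx = ∫_0^1 (-2*x*sin(π*x) + 2*sin(π*x)) dx. Term by term:
  ∫_0^1 2*sin(π*x) dx = 4/π;  ∫_0^1 -2*x*sin(π*x) dx = -2/π.
Sum: 4/π − 2/π = 2/π.
So RHS = -∫_0^1 v(x) φ(x) dx = -2/π.
LHS − RHS = 6/π ≠ 0, so the identity fails.
(For a valid weak derivative the identity must hold for EVERY test function, in particular this one. The failure shows v is NOT the weak derivative of u.)
Correct weak derivative would be u'(x) = -2*x - 1.


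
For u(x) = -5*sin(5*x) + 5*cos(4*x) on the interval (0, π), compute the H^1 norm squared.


||u||_{H^1(0,π)}^2 = -8500/9 + 1075*π/2

u'(x) = -20*sin(4*x) - 25*cos(5*x).
Expand u² and (u')² and integrate term by term on (0, π), using: for integers n ≥ 1, ∫_0^π sin²(nx) dx = ∫_0^π cos²(nx) dx = π/2; for n ≠ n', ∫_0^π sin(nx)sin(n'x) dx = ∫_0^π cos(nx)cos(n'x) dx = 0; and by product-to-sum, ∫_0^π sin(nx)cos(n'x) dx = ½∫_0^π [sin((n+n')x) + sin((n−n')x)] dx, which is 0 when n+n' is even and 2n/(n²−n'²) when n+n' is odd (it need not vanish on (0, π)).
  u² squared terms: (-5)²·∫sin(5x)² dx = 25·π/2 = 25*π/2;  (5)²·∫cos(4x)² dx = 25·π/2 = 25*π/2.
  u² cross terms: 2·(-5)·(5)·∫sin(5x)·cos(4x) dx = -50·(10/9) = -500/9.
  So ∫_0^π u² dx = 25*π/2 + 25*π/2 − 500/9 = -500/9 + 25*π.
  (u')² squared terms: (-25)²·∫cos(5x)² dx = 625·π/2 = 625*π/2;  (-20)²·∫sin(4x)² dx = 400·π/2 = 200*π.
  (u')² cross terms: 2·(-25)·(-20)·∫cos(5x)·sin(4x) dx = 1000·(-8/9) = -8000/9.
  So ∫_0^π (u')² dx = 625*π/2 + 200*π − 8000/9 = -8000/9 + 1025*π/2.
||u||_{H^1}^2 = (-500/9 + 25*π) + (-8000/9 + 1025*π/2) = -8500/9 + 1075*π/2.


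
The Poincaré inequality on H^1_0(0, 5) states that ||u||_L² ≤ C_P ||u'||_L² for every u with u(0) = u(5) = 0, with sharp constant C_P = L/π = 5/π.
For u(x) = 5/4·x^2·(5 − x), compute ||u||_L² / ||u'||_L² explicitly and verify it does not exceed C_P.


||u||_L² / ||u'||_L² = 5*sqrt(14)/14 < C_P = 5/π.

u(x) = 5/4·x^2·(5 − x), so u'(x) = 5*x*(10 - 3*x)/4.
u(x) = 5/4·x^2·(5 − x) vanishes at x = 0 and x = 5, so u ∈ H^1_0(0, 5). Differentiate via the product rule and integrate the resulting polynomials term by term.
  ∫_0^5 u² dx = ∫_0^5 (25*x^6/16 - 125*x^5/8 + 625*x^4/16) dx. Term by term:
    ∫_0^5 25*x^6/16 dx = 1953125/112;  ∫_0^5 -125*x^5/8 dx = -1953125/48;  ∫_0^5 625*x^4/16 dx = 390625/16.
  Sum: 1953125/112 − 1953125/48 + 390625/16 = 390625/336.
  ∫_0^5 (u')² dx = ∫_0^5 (225*x^4/16 - 375*x^3/4 + 625*x^2/4) dx. Term by term:
    ∫_0^5 225*x^4/16 dx = 140625/16;  ∫_0^5 -375*x^3/4 dx = -234375/16;  ∫_0^5 625*x^2/4 dx = 78125/12.
  Sum: 140625/16 − 234375/16 + 78125/12 = 15625/24.
∫_0^5 u² dx = 390625/336, so ||u||_L² = 625*sqrt(21)/84.
∫_0^5 (u')² dx = 15625/24, so ||u'||_L² = 125*sqrt(6)/12.
Ratio ||u||_L² / ||u'||_L² = 5*sqrt(14)/14.
Sharp Poincaré constant on H^1_0(0, 5) is C_P = L/π = 5/π, achieved by sin(π/5·x).
A polynomial bump cannot attain the sharp Poincaré constant (only the first sine eigenfunction does), so the ratio is strictly less than C_P, consistent with ||u||_L² ≤ C_P ||u'||_L².


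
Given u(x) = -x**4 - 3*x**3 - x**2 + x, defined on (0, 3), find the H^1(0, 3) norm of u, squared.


||u||_{H^1}^2 = 4150023/140

The H^1 norm (squared) on an interval (0, L) is
  ||u||_{H^1}^2 = ∫_0^L u(x)^2 dx + ∫_0^L u'(x)^2 dx.
Compute u'(x) = -4*x**3 - 9*x**2 - 2*x + 1.
Then u(x)^2 = x**8 + 6*x**7 + 11*x**6 + 4*x**5 - 5*x**4 - 2*x**3 + x**2 and u'(x)^2 = 16*x**6 + 72*x**5 + 97*x**4 + 28*x**3 - 14*x**2 - 4*x + 1.
Integrate each monomial from 0 to 3 using ∫_0^3 c·x^n dx = c·3^(n+1)/(n+1):
  ∫_0^3 u(x)^2 dx = ∫_0^3 (x^8 + 6*x^7 + 11*x^6 + 4*x^5 - 5*x^4 - 2*x^3 + x^2) dx. Term by term:
    ∫_0^3 x^8 dx = 2187;  ∫_0^3 6*x^7 dx = 19683/4;  ∫_0^3 11*x^6 dx = 24057/7;
    ∫_0^3 4*x^5 dx = 486;  ∫_0^3 -5*x^4 dx = -243;  ∫_0^3 -2*x^3 dx = -81/2;
    ∫_0^3 x^2 dx = 9.
  Sum: 2187 + 19683/4 + 24057/7 + 486 − 243 − 81/2 + 9 = 301167/28.
  ∫_0^3 u'(x)^2 dx = ∫_0^3 (16*x^6 + 72*x^5 + 97*x^4 + 28*x^3 - 14*x^2 - 4*x + 1) dx. Term by term:
    ∫_0^3 16*x^6 dx = 34992/7;  ∫_0^3 72*x^5 dx = 8748;  ∫_0^3 97*x^4 dx = 23571/5;
    ∫_0^3 28*x^3 dx = 567;  ∫_0^3 -14*x^2 dx = -126;  ∫_0^3 -4*x dx = -18;
    ∫_0^3 1 dx = 3.
  Sum: 34992/7 + 8748 + 23571/5 + 567 − 126 − 18 + 3 = 661047/35.
Adding: ||u||_{H^1}^2 = 301167/28 + 661047/35 = 4150023/140.


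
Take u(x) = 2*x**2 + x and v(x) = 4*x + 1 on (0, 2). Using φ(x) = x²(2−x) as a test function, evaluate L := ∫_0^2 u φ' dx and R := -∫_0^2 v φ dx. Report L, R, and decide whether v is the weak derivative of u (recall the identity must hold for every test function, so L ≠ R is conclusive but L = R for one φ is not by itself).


LHS = -116/15, RHS = -116/15. Yes, v = u' weakly.

u(x) = 2*x**2 + x, classical derivative u'(x) = 4*x + 1.
φ(x) = x²(2−x), so φ'(x) = x*(4 - 3*x).
Note φ(0) = φ(2) = 0, so the boundary term u·φ vanishes.
LHS = ∫_0^2 u(x) φ'(x) dx = ∫_0^2 (-6*x^4 + 5*x^3 + 4*x^2) dx. Term by term:
  ∫_0^2 -6*x^4 dx = -192/5;  ∫_0^2 5*x^3 dx = 20;  ∫_0^2 4*x^2 dx = 32/3.
Sum: -192/5 + 20 + 32/3 = -116/15.
So LHS = -116/15.
∫_0^2 v(x) φ(x) dx = ∫_0^2 (-4*x^4 + 7*x^3 + 2*x^2) dx. Term by term:
  ∫_0^2 -4*x^4 dx = -128/5;  ∫_0^2 7*x^3 dx = 28;  ∫_0^2 2*x^2 dx = 16/3.
Sum: -128/5 + 28 + 16/3 = 116/15.
So RHS = -∫_0^2 v(x) φ(x) dx = -116/15.
LHS = RHS, so the identity holds for this test φ.
Moreover u is smooth here and v(x) = u'(x) = 4*x + 1 pointwise, so the identity holds for every test function. Hence v is the weak derivative of u.


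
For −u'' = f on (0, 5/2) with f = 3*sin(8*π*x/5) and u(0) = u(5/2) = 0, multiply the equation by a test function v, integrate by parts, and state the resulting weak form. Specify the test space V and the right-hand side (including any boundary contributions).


V = H^1_0(0, 5/2) (so v(0) = v(5/2) = 0); weak form: ∫_0^5/2 u'v' dx = ∫_0^5/2 (3*sin(8*π*x/5)) v dx for all v ∈ V.

Multiply both sides by a test function v and integrate from 0 to 5/2:
  ∫_0^5/2 −u''(x) v(x) dx = ∫_0^5/2 f(x) v(x) dx.
Integrate the LHS by parts once:
  ∫_0^5/2 −u'' v dx = −[u'(x) v(x)]_0^5/2 + ∫_0^5/2 u'(x) v'(x) dx.
Thus ∫_0^5/2 u'(x) v'(x) dx = ∫_0^5/2 f(x) v(x) dx + [u'(x) v(x)]_0^5/2.
Choose V so that boundary terms are either known or forced to vanish.
u is Dirichlet: u(0) = u(5/2) = 0. Let V = H^1_0(0, 5/2); then v(0) = v(5/2) = 0, and [u' v]_0^5/2 = 0.
Weak formulation: find u (satisfying any essential BC) such that ∫_0^5/2 u'(x) v'(x) dx = ∫_0^5/2 f v dx for all v ∈ V.
Substituting f(x) = 3*sin(8*π*x/5), the right-hand side is ∫_0^5/2 (3*sin(8*π*x/5)) v dx.


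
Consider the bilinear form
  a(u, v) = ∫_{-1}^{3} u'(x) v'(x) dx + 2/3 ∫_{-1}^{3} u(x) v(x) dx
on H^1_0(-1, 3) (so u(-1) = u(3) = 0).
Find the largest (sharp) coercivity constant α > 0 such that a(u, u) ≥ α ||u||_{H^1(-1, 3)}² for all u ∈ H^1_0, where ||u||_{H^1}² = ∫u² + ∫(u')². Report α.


α = (π^2 + 32/3)/(π^2 + 16)

Coercivity of a(·,·) on H^1_0(-1, 3) means a(u, u) ≥ α ||u||_{H^1}² for every u ∈ H^1_0.
The interval has length L = 4, and Poincaré/coercivity depend only on L. Here a(u, u) = ∫(u')² + (2/3)·∫u².
Here 0 < c = 2/3 < 1. The condition a(u,u) ≥ α||u||_{H^1}² reads (1−α)∫(u')² ≥ (α−c)∫u². Any admissible α is ≤ 1 (rapidly oscillating u have ∫u²/∫(u')² → 0), and α = 1 would force 0 ≥ (1−c)∫u², impossible since c < 1; so 1−α > 0. By the sharp Poincaré inequality on H^1_0 of an interval of length L, ∫(u')² ≥ (π/L)²∫u² with equality for the first sine mode sin(π(x−x₀)/L) (x₀ the left endpoint), so the inequality holds for all u iff (1−α)(π/L)² ≥ α − c, i.e. α ≤ ((π/L)² + c)/((π/L)² + 1) = (1 + c(L/π)²)/(1 + (L/π)²). With (π/L)² = π^2/16 and c = 2/3, the largest admissible constant is α = ((π/L)² + c)/((π/L)² + 1).
Simplifying, α = (π^2 + 32/3)/(π^2 + 16).


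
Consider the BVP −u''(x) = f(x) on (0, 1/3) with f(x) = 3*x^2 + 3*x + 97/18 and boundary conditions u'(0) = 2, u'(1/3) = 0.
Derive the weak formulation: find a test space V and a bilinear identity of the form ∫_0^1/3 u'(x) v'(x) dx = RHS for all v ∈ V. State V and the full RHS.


V = H^1(0, 1/3) (v unrestricted at boundary; u is determined up to an additive constant); weak form: ∫_0^1/3 u'v' dx = ∫_0^1/3 (3*x^2 + 3*x + 97/18) v dx − 2·v(0) for all v ∈ V.

Multiply both sides by a test function v and integrate from 0 to 1/3:
  ∫_0^1/3 −u''(x) v(x) dx = ∫_0^1/3 f(x) v(x) dx.
Integrate the LHS by parts once:
  ∫_0^1/3 −u'' v dx = −[u'(x) v(x)]_0^1/3 + ∫_0^1/3 u'(x) v'(x) dx.
Thus ∫_0^1/3 u'(x) v'(x) dx = ∫_0^1/3 f(x) v(x) dx + [u'(x) v(x)]_0^1/3.
Choose V so that boundary terms are either known or forced to vanish.
u has inhomogeneous Neumann u'(0) = 2, u'(1/3) = 0. [u' v]_0^1/3 = (0)·v(1/3) − (2)·v(0) = − 2·v(0). Take V = H^1(0, 1/3); boundary term becomes part of RHS.
Weak formulation: find u (satisfying any essential BC) such that ∫_0^1/3 u'(x) v'(x) dx = ∫_0^1/3 f v dx − 2·v(0) for all v ∈ V (Neumann data are natural BCs: they enter the RHS as boundary terms).
Substituting f(x) = 3*x^2 + 3*x + 97/18, the right-hand side is ∫_0^1/3 (3*x^2 + 3*x + 97/18) v dx − 2·v(0).
Compatibility check (pure Neumann): taking v ≡ 1 ∈ V gives 0 = ∫_0^1/3 f dx + (0) − (2), i.e. ∫_0^1/3 f dx must equal u'(0) − u'(1/3) = 2. Indeed ∫_0^1/3 (3*x^2 + 3*x + 97/18) dx = 2, so the data are compatible. The solution is then unique only up to an additive constant (fix it e.g. by requiring ∫_0^1/3 u dx = 0).


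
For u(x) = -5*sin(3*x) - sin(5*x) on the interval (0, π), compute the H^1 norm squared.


||u||_{H^1(0,π)}^2 = 138*π

u'(x) = -15*cos(3*x) - 5*cos(5*x).
Expand u² and (u')² and integrate term by term on (0, π), using: for integers n ≥ 1, ∫_0^π sin²(nx) dx = ∫_0^π cos²(nx) dx = π/2; for n ≠ n', ∫_0^π sin(nx)sin(n'x) dx = ∫_0^π cos(nx)cos(n'x) dx = 0; and by product-to-sum, ∫_0^π sin(nx)cos(n'x) dx = ½∫_0^π [sin((n+n')x) + sin((n−n')x)] dx, which is 0 when n+n' is even and 2n/(n²−n'²) when n+n' is odd (it need not vanish on (0, π)).
  u² squared terms: (-1)²·∫sin(5x)² dx = 1·π/2 = π/2;  (-5)²·∫sin(3x)² dx = 25·π/2 = 25*π/2.
  u² cross terms: 2·(-1)·(-5)·∫sin(5x)·sin(3x) dx = 10·(0) = 0.
  So ∫_0^π u² dx = π/2 + 25*π/2 + 0 = 13*π.
  (u')² squared terms: (-15)²·∫cos(3x)² dx = 225·π/2 = 225*π/2;  (-5)²·∫cos(5x)² dx = 25·π/2 = 25*π/2.
  (u')² cross terms: 2·(-15)·(-5)·∫cos(3x)·cos(5x) dx = 150·(0) = 0.
  So ∫_0^π (u')² dx = 225*π/2 + 25*π/2 + 0 = 125*π.
||u||_{H^1}^2 = (13*π) + (125*π) = 138*π.


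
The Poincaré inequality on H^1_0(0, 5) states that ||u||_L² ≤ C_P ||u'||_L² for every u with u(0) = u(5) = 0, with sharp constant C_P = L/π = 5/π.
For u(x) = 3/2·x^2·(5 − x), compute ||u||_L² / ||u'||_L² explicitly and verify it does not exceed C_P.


||u||_L² / ||u'||_L² = 5*sqrt(14)/14 < C_P = 5/π.

u(x) = 3/2·x^2·(5 − x), so u'(x) = 3*x*(10 - 3*x)/2.
u(x) = 3/2·x^2·(5 − x) vanishes at x = 0 and x = 5, so u ∈ H^1_0(0, 5). Differentiate via the product rule and integrate the resulting polynomials term by term.
  ∫_0^5 u² dx = ∫_0^5 (9*x^6/4 - 45*x^5/2 + 225*x^4/4) dx. Term by term:
    ∫_0^5 9*x^6/4 dx = 703125/28;  ∫_0^5 -45*x^5/2 dx = -234375/4;  ∫_0^5 225*x^4/4 dx = 140625/4.
  Sum: 703125/28 − 234375/4 + 140625/4 = 46875/28.
  ∫_0^5 (u')² dx = ∫_0^5 (81*x^4/4 - 135*x^3 + 225*x^2) dx. Term by term:
    ∫_0^5 81*x^4/4 dx = 50625/4;  ∫_0^5 -135*x^3 dx = -84375/4;  ∫_0^5 225*x^2 dx = 9375.
  Sum: 50625/4 − 84375/4 + 9375 = 1875/2.
∫_0^5 u² dx = 46875/28, so ||u||_L² = 125*sqrt(21)/14.
∫_0^5 (u')² dx = 1875/2, so ||u'||_L² = 25*sqrt(6)/2.
Ratio ||u||_L² / ||u'||_L² = 5*sqrt(14)/14.
Sharp Poincaré constant on H^1_0(0, 5) is C_P = L/π = 5/π, achieved by sin(π/5·x).
A polynomial bump cannot attain the sharp Poincaré constant (only the first sine eigenfunction does), so the ratio is strictly less than C_P, consistent with ||u||_L² ≤ C_P ||u'||_L².


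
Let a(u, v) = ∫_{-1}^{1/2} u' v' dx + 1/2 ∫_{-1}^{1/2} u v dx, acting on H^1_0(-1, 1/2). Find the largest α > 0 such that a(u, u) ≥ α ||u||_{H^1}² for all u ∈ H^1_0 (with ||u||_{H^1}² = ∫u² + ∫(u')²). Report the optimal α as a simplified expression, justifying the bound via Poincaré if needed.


α = (9 + 8*π^2)/(2*(9 + 4*π^2))

Coercivity of a(·,·) on H^1_0(-1, 1/2) means a(u, u) ≥ α ||u||_{H^1}² for every u ∈ H^1_0.
The interval has length L = 3/2, and Poincaré/coercivity depend only on L. Here a(u, u) = ∫(u')² + (1/2)·∫u².
Here 0 < c = 1/2 < 1. The condition a(u,u) ≥ α||u||_{H^1}² reads (1−α)∫(u')² ≥ (α−c)∫u². Any admissible α is ≤ 1 (rapidly oscillating u have ∫u²/∫(u')² → 0), and α = 1 would force 0 ≥ (1−c)∫u², impossible since c < 1; so 1−α > 0. By the sharp Poincaré inequality on H^1_0 of an interval of length L, ∫(u')² ≥ (π/L)²∫u² with equality for the first sine mode sin(π(x−x₀)/L) (x₀ the left endpoint), so the inequality holds for all u iff (1−α)(π/L)² ≥ α − c, i.e. α ≤ ((π/L)² + c)/((π/L)² + 1) = (1 + c(L/π)²)/(1 + (L/π)²). With (π/L)² = 4*π^2/9 and c = 1/2, the largest admissible constant is α = ((π/L)² + c)/((π/L)² + 1).
Simplifying, α = (9 + 8*π^2)/(2*(9 + 4*π^2)).


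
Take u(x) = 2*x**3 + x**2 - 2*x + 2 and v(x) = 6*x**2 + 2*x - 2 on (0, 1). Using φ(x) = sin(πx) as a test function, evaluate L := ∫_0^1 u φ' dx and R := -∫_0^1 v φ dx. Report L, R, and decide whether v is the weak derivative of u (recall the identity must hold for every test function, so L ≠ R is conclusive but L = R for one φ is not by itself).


LHS = -4/π + 24/π^3, RHS = -4/π + 24/π^3. Yes, v = u' weakly.

u(x) = 2*x**3 + x**2 - 2*x + 2, classical derivative u'(x) = 6*x**2 + 2*x - 2.
φ(x) = sin(πx), so φ'(x) = π*cos(π*x).
Note φ(0) = φ(1) = 0, so the boundary term u·φ vanishes.
LHS = ∫_0^1 u(x) φ'(x) dx = ∫_0^1 (2*π*x^3*cos(π*x) + π*x^2*cos(π*x) - 2*π*x*cos(π*x) + 2*π*cos(π*x)) dx. Term by term:
  ∫_0^1 2*π*cos(π*x) dx = 0;  ∫_0^1 π*x^2*cos(π*x) dx = -2/π;  ∫_0^1 -2*π*x*cos(π*x) dx = 4/π;
  ∫_0^1 2*π*x^3*cos(π*x) dx = -6/π + 24/π^3.
Sum: 0 − 2/π + 4/π + -6/π + 24/π^3 = -4/π + 24/π^3.
So LHS = -4/π + 24/π^3.
∫_0^1 v(x) φ(x) dx = ∫_0^1 (6*x^2*sin(π*x) + 2*x*sin(π*x) - 2*sin(π*x)) dx. Term by term:
  ∫_0^1 -2*sin(π*x) dx = -4/π;  ∫_0^1 2*x*sin(π*x) dx = 2/π;  ∫_0^1 6*x^2*sin(π*x) dx = -24/π^3 + 6/π.
Sum: -4/π + 2/π + -24/π^3 + 6/π = -24/π^3 + 4/π.
So RHS = -∫_0^1 v(x) φ(x) dx = -4/π + 24/π^3.
LHS = RHS, so the identity holds for this test φ.
Moreover u is smooth here and v(x) = u'(x) = 6*x**2 + 2*x - 2 pointwise, so the identity holds for every test function. Hence v is the weak derivative of u.


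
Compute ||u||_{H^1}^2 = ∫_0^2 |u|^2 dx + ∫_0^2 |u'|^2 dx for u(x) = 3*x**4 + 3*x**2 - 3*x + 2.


||u||_{H^1}^2 = 28422/7

The H^1 norm (squared) on an interval (0, L) is
  ||u||_{H^1}^2 = ∫_0^L u(x)^2 dx + ∫_0^L u'(x)^2 dx.
Compute u'(x) = 12*x**3 + 6*x - 3.
Then u(x)^2 = 9*x**8 + 18*x**6 - 18*x**5 + 21*x**4 - 18*x**3 + 21*x**2 - 12*x + 4 and u'(x)^2 = 144*x**6 + 144*x**4 - 72*x**3 + 36*x**2 - 36*x + 9.
Integrate each monomial from 0 to 2 using ∫_0^2 c·x^n dx = c·2^(n+1)/(n+1):
  ∫_0^2 u(x)^2 dx = ∫_0^2 (9*x^8 + 18*x^6 - 18*x^5 + 21*x^4 - 18*x^3 + 21*x^2 - 12*x + 4) dx. Term by term:
    ∫_0^2 9*x^8 dx = 512;  ∫_0^2 18*x^6 dx = 2304/7;  ∫_0^2 -18*x^5 dx = -192;
    ∫_0^2 21*x^4 dx = 672/5;  ∫_0^2 -18*x^3 dx = -72;  ∫_0^2 21*x^2 dx = 56;
    ∫_0^2 -12*x dx = -24;  ∫_0^2 4 dx = 8.
  Sum: 512 + 2304/7 − 192 + 672/5 − 72 + 56 − 24 + 8 = 26304/35.
  ∫_0^2 u'(x)^2 dx = ∫_0^2 (144*x^6 + 144*x^4 - 72*x^3 + 36*x^2 - 36*x + 9) dx. Term by term:
    ∫_0^2 144*x^6 dx = 18432/7;  ∫_0^2 144*x^4 dx = 4608/5;  ∫_0^2 -72*x^3 dx = -288;
    ∫_0^2 36*x^2 dx = 96;  ∫_0^2 -36*x dx = -72;  ∫_0^2 9 dx = 18.
  Sum: 18432/7 + 4608/5 − 288 + 96 − 72 + 18 = 115806/35.
Adding: ||u||_{H^1}^2 = 26304/35 + 115806/35 = 28422/7.


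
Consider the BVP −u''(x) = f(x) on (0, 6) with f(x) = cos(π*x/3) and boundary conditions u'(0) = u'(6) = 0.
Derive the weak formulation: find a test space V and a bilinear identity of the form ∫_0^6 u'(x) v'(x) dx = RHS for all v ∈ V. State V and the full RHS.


V = H^1(0, 6) (no boundary constraint on v; u is determined up to an additive constant); weak form: ∫_0^6 u'v' dx = ∫_0^6 (cos(π*x/3)) v dx for all v ∈ V.

Multiply both sides by a test function v and integrate from 0 to 6:
  ∫_0^6 −u''(x) v(x) dx = ∫_0^6 f(x) v(x) dx.
Integrate the LHS by parts once:
  ∫_0^6 −u'' v dx = −[u'(x) v(x)]_0^6 + ∫_0^6 u'(x) v'(x) dx.
Thus ∫_0^6 u'(x) v'(x) dx = ∫_0^6 f(x) v(x) dx + [u'(x) v(x)]_0^6.
Choose V so that boundary terms are either known or forced to vanish.
u has homogeneous Neumann: u'(0) = u'(6) = 0. So [u' v]_0^6 = 0·v(6) − 0·v(0) = 0 for any v; take V = H^1(0, 6).
Weak formulation: find u (satisfying any essential BC) such that ∫_0^6 u'(x) v'(x) dx = ∫_0^6 f v dx for all v ∈ V (homogeneous Neumann, so boundary terms vanish).
Substituting f(x) = cos(π*x/3), the right-hand side is ∫_0^6 (cos(π*x/3)) v dx.
Compatibility check (pure Neumann): taking v ≡ 1 ∈ V gives 0 = ∫_0^6 f dx + (0) − (0), i.e. ∫_0^6 f dx must equal u'(0) − u'(6) = 0. Indeed ∫_0^6 (cos(π*x/3)) dx = 0, so the data are compatible. The solution is then unique only up to an additive constant (fix it e.g. by requiring ∫_0^6 u dx = 0).


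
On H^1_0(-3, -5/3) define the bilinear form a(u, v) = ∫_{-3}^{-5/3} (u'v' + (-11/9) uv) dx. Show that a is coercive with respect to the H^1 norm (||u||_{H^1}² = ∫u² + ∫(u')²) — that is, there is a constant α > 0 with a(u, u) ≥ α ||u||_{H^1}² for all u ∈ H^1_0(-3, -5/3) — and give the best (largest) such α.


α = (-176 + 81*π^2)/(9*(16 + 9*π^2))

Coercivity of a(·,·) on H^1_0(-3, -5/3) means a(u, u) ≥ α ||u||_{H^1}² for every u ∈ H^1_0.
The interval has length L = 4/3, and Poincaré/coercivity depend only on L. Here a(u, u) = ∫(u')² + (-11/9)·∫u².
Here c = -11/9 < 0 with |c| < (π/L)² = 9*π^2/16, so coercivity still holds. The condition a(u,u) ≥ α||u||_{H^1}² reads (1−α)∫(u')² ≥ (α−c)∫u². Any admissible α is ≤ 1 (rapidly oscillating u have ∫u²/∫(u')² → 0), and α = 1 would force 0 ≥ (1−c)∫u², impossible since c < 1; so 1−α > 0. By the sharp Poincaré inequality on H^1_0 of an interval of length L, ∫(u')² ≥ (π/L)²∫u² with equality for the first sine mode sin(π(x−x₀)/L) (x₀ the left endpoint), so the inequality holds for all u iff (1−α)(π/L)² ≥ α − c, i.e. α ≤ ((π/L)² + c)/((π/L)² + 1) = (1 + c(L/π)²)/(1 + (L/π)²). (Direct route, valid since c ≤ 0: Poincaré gives c∫u² ≥ c(L/π)²∫(u')², so a(u,u) ≥ (1 + c(L/π)²)∫(u')², while ||u||_{H^1}² ≤ (1 + (L/π)²)∫(u')²; dividing yields the same α.) With (π/L)² = 9*π^2/16 and c = -11/9, the largest admissible constant is α = ((π/L)² + c)/((π/L)² + 1).
Simplifying, α = (-176 + 81*π^2)/(9*(16 + 9*π^2)).


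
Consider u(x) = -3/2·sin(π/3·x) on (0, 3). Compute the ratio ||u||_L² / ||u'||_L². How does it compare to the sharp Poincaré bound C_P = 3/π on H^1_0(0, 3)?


||u||_L² / ||u'||_L² = 3/π = C_P.

u(x) = -3/2·sin(π/3·x), so u'(x) = -π*cos(π*x/3)/2.
Writing u(x) = A·sin(kπx/L) with A = -3/2 and k = 1, use ∫_0^L sin²(kπx/L) dx = L/2 and ∫_0^L cos²(kπx/L) dx = L/2.
u² = 9/4·sin²(π/3·x) and (u')² = π^2/4·cos²(π/3·x), and each of sin², cos² integrates to L/2 = 3/2 over (0, 3).
∫_0^3 u² dx = 27/8, so ||u||_L² = 3*sqrt(6)/4.
∫_0^3 (u')² dx = 3*π^2/8, so ||u'||_L² = sqrt(6)*π/4.
Ratio ||u||_L² / ||u'||_L² = 3/π.
Sharp Poincaré constant on H^1_0(0, 3) is C_P = L/π = 3/π, achieved by sin(π/3·x).
This is the k = 1 eigenfunction (up to amplitude), so the ratio equals the sharp Poincaré constant exactly.


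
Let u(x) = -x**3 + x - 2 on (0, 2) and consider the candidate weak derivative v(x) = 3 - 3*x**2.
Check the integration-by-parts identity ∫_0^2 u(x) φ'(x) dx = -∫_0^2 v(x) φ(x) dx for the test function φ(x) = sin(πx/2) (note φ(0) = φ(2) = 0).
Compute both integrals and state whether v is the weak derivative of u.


LHS = -96/π^3 + 20/π, RHS = -96/π^3 + 12/π. No, v is not the weak derivative of u.

u(x) = -x**3 + x - 2, classical derivative u'(x) = 1 - 3*x**2.
φ(x) = sin(πx/2), so φ'(x) = π*cos(π*x/2)/2.
Note φ(0) = φ(2) = 0, so the boundary term u·φ vanishes.
LHS = ∫_0^2 u(x) φ'(x) dx = ∫_0^2 (-π*x^3*cos(π*x/2)/2 + π*x*cos(π*x/2)/2 - π*cos(π*x/2)) dx. Term by term:
  ∫_0^2 -π*cos(π*x/2) dx = 0;  ∫_0^2 π*x*cos(π*x/2)/2 dx = -4/π;  ∫_0^2 -π*x^3*cos(π*x/2)/2 dx = -96/π^3 + 24/π.
Sum: 0 − 4/π + -96/π^3 + 24/π = -96/π^3 + 20/π.
So LHS = -96/π^3 + 20/π.
∫_0^2 v(x) φ(x) dx = ∫_0^2 (-3*x^2*sin(π*x/2) + 3*sin(π*x/2)) dx. Term by term:
  ∫_0^2 3*sin(π*x/2) dx = 12/π;  ∫_0^2 -3*x^2*sin(π*x/2) dx = -24/π + 96/π^3.
Sum: 12/π + -24/π + 96/π^3 = -12/π + 96/π^3.
So RHS = -∫_0^2 v(x) φ(x) dx = -96/π^3 + 12/π.
LHS − RHS = 8/π ≠ 0, so the identity fails.
(For a valid weak derivative the identity must hold for EVERY test function, in particular this one. The failure shows v is NOT the weak derivative of u.)
Correct weak derivative would be u'(x) = 1 - 3*x**2.


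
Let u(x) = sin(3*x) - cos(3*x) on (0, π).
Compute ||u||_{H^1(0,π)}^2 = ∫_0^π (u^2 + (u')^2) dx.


||u||_{H^1(0,π)}^2 = 10*π

u'(x) = 3*sin(3*x) + 3*cos(3*x).
Expand u² and (u')² and integrate term by term on (0, π), using: for integers n ≥ 1, ∫_0^π sin²(nx) dx = ∫_0^π cos²(nx) dx = π/2; for n ≠ n', ∫_0^π sin(nx)sin(n'x) dx = ∫_0^π cos(nx)cos(n'x) dx = 0; and by product-to-sum, ∫_0^π sin(nx)cos(n'x) dx = ½∫_0^π [sin((n+n')x) + sin((n−n')x)] dx, which is 0 when n+n' is even and 2n/(n²−n'²) when n+n' is odd (it need not vanish on (0, π)).
  u² squared terms: (-1)²·∫cos(3x)² dx = 1·π/2 = π/2;  (1)²·∫sin(3x)² dx = 1·π/2 = π/2.
  u² cross terms: 2·(-1)·(1)·∫cos(3x)·sin(3x) dx = -2·(0) = 0.
  So ∫_0^π u² dx = π/2 + π/2 + 0 = π.
  (u')² squared terms: (3)²·∫cos(3x)² dx = 9·π/2 = 9*π/2;  (3)²·∫sin(3x)² dx = 9·π/2 = 9*π/2.
  (u')² cross terms: 2·(3)·(3)·∫cos(3x)·sin(3x) dx = 18·(0) = 0.
  So ∫_0^π (u')² dx = 9*π/2 + 9*π/2 + 0 = 9*π.
||u||_{H^1}^2 = (π) + (9*π) = 10*π.


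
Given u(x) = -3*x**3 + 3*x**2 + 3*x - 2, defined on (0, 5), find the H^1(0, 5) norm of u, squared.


||u||_{H^1}^2 = 1202235/14

The H^1 norm (squared) on an interval (0, L) is
  ||u||_{H^1}^2 = ∫_0^L u(x)^2 dx + ∫_0^L u'(x)^2 dx.
Compute u'(x) = -9*x**2 + 6*x + 3.
Then u(x)^2 = 9*x**6 - 18*x**5 - 9*x**4 + 30*x**3 - 3*x**2 - 12*x + 4 and u'(x)^2 = 81*x**4 - 108*x**3 - 18*x**2 + 36*x + 9.
Integrate each monomial from 0 to 5 using ∫_0^5 c·x^n dx = c·5^(n+1)/(n+1):
  ∫_0^5 u(x)^2 dx = ∫_0^5 (9*x^6 - 18*x^5 - 9*x^4 + 30*x^3 - 3*x^2 - 12*x + 4) dx. Term by term:
    ∫_0^5 9*x^6 dx = 703125/7;  ∫_0^5 -18*x^5 dx = -46875;  ∫_0^5 -9*x^4 dx = -5625;
    ∫_0^5 30*x^3 dx = 9375/2;  ∫_0^5 -3*x^2 dx = -125;  ∫_0^5 -12*x dx = -150;
    ∫_0^5 4 dx = 20.
  Sum: 703125/7 − 46875 − 5625 + 9375/2 − 125 − 150 + 20 = 733305/14.
  ∫_0^5 u'(x)^2 dx = ∫_0^5 (81*x^4 - 108*x^3 - 18*x^2 + 36*x + 9) dx. Term by term:
    ∫_0^5 81*x^4 dx = 50625;  ∫_0^5 -108*x^3 dx = -16875;  ∫_0^5 -18*x^2 dx = -750;
    ∫_0^5 36*x dx = 450;  ∫_0^5 9 dx = 45.
  Sum: 50625 − 16875 − 750 + 450 + 45 = 33495.
Adding: ||u||_{H^1}^2 = 733305/14 + 33495 = 1202235/14.


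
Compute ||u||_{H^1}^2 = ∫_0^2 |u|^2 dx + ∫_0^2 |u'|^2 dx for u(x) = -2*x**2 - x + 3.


||u||_{H^1}^2 = 1184/15

The H^1 norm (squared) on an interval (0, L) is
  ||u||_{H^1}^2 = ∫_0^L u(x)^2 dx + ∫_0^L u'(x)^2 dx.
Compute u'(x) = -4*x - 1.
Then u(x)^2 = 4*x**4 + 4*x**3 - 11*x**2 - 6*x + 9 and u'(x)^2 = 16*x**2 + 8*x + 1.
Integrate each monomial from 0 to 2 using ∫_0^2 c·x^n dx = c·2^(n+1)/(n+1):
  ∫_0^2 u(x)^2 dx = ∫_0^2 (4*x^4 + 4*x^3 - 11*x^2 - 6*x + 9) dx. Term by term:
    ∫_0^2 4*x^4 dx = 128/5;  ∫_0^2 4*x^3 dx = 16;  ∫_0^2 -11*x^2 dx = -88/3;
    ∫_0^2 -6*x dx = -12;  ∫_0^2 9 dx = 18.
  Sum: 128/5 + 16 − 88/3 − 12 + 18 = 274/15.
  ∫_0^2 u'(x)^2 dx = ∫_0^2 (16*x^2 + 8*x + 1) dx. Term by term:
    ∫_0^2 16*x^2 dx = 128/3;  ∫_0^2 8*x dx = 16;  ∫_0^2 1 dx = 2.
  Sum: 128/3 + 16 + 2 = 182/3.
Adding: ||u||_{H^1}^2 = 274/15 + 182/3 = 1184/15.


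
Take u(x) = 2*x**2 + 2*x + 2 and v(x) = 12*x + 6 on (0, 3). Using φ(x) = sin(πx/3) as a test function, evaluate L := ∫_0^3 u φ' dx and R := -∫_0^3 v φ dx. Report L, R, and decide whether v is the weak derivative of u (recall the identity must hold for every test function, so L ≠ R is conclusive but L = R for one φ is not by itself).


LHS = -48/π, RHS = -144/π. No, v is not the weak derivative of u.

u(x) = 2*x**2 + 2*x + 2, classical derivative u'(x) = 4*x + 2.
φ(x) = sin(πx/3), so φ'(x) = π*cos(π*x/3)/3.
Note φ(0) = φ(3) = 0, so the boundary term u·φ vanishes.
LHS = ∫_0^3 u(x) φ'(x) dx = ∫_0^3 (2*π*x^2*cos(π*x/3)/3 + 2*π*x*cos(π*x/3)/3 + 2*π*cos(π*x/3)/3) dx. Term by term:
  ∫_0^3 2*π*cos(π*x/3)/3 dx = 0;  ∫_0^3 2*π*x*cos(π*x/3)/3 dx = -12/π;  ∫_0^3 2*π*x^2*cos(π*x/3)/3 dx = -36/π.
Sum: 0 − 12/π − 36/π = -48/π.
So LHS = -48/π.
∫_0^3 v(x) φ(x) dx = ∫_0^3 (12*x*sin(π*x/3) + 6*sin(π*x/3)) dx. Term by term:
  ∫_0^3 6*sin(π*x/3) dx = 36/π;  ∫_0^3 12*x*sin(π*x/3) dx = 108/π.
Sum: 36/π + 108/π = 144/π.
So RHS = -∫_0^3 v(x) φ(x) dx = -144/π.
LHS − RHS = 96/π ≠ 0, so the identity fails.
(For a valid weak derivative the identity must hold for EVERY test function, in particular this one. The failure shows v is NOT the weak derivative of u.)
Correct weak derivative would be u'(x) = 4*x + 2.


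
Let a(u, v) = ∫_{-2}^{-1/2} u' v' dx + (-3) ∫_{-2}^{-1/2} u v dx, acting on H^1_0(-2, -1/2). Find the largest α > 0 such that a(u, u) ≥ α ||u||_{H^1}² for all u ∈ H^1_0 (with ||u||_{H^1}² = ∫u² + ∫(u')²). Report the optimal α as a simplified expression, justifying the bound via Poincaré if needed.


α = (-27 + 4*π^2)/(9 + 4*π^2)

Coercivity of a(·,·) on H^1_0(-2, -1/2) means a(u, u) ≥ α ||u||_{H^1}² for every u ∈ H^1_0.
The interval has length L = 3/2, and Poincaré/coercivity depend only on L. Here a(u, u) = ∫(u')² + (-3)·∫u².
Here c = -3 < 0 with |c| < (π/L)² = 4*π^2/9, so coercivity still holds. The condition a(u,u) ≥ α||u||_{H^1}² reads (1−α)∫(u')² ≥ (α−c)∫u². Any admissible α is ≤ 1 (rapidly oscillating u have ∫u²/∫(u')² → 0), and α = 1 would force 0 ≥ (1−c)∫u², impossible since c < 1; so 1−α > 0. By the sharp Poincaré inequality on H^1_0 of an interval of length L, ∫(u')² ≥ (π/L)²∫u² with equality for the first sine mode sin(π(x−x₀)/L) (x₀ the left endpoint), so the inequality holds for all u iff (1−α)(π/L)² ≥ α − c, i.e. α ≤ ((π/L)² + c)/((π/L)² + 1) = (1 + c(L/π)²)/(1 + (L/π)²). (Direct route, valid since c ≤ 0: Poincaré gives c∫u² ≥ c(L/π)²∫(u')², so a(u,u) ≥ (1 + c(L/π)²)∫(u')², while ||u||_{H^1}² ≤ (1 + (L/π)²)∫(u')²; dividing yields the same α.) With (π/L)² = 4*π^2/9 and c = -3, the largest admissible constant is α = ((π/L)² + c)/((π/L)² + 1).
Simplifying, α = (-27 + 4*π^2)/(9 + 4*π^2).


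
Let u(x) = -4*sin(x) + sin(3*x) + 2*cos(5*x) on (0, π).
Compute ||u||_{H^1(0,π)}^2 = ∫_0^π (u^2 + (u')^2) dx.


||u||_{H^1(0,π)}^2 = 73*π

u'(x) = -10*sin(5*x) - 4*cos(x) + 3*cos(3*x).
Expand u² and (u')² and integrate term by term on (0, π), using: for integers n ≥ 1, ∫_0^π sin²(nx) dx = ∫_0^π cos²(nx) dx = π/2; for n ≠ n', ∫_0^π sin(nx)sin(n'x) dx = ∫_0^π cos(nx)cos(n'x) dx = 0; and by product-to-sum, ∫_0^π sin(nx)cos(n'x) dx = ½∫_0^π [sin((n+n')x) + sin((n−n')x)] dx, which is 0 when n+n' is even and 2n/(n²−n'²) when n+n' is odd (it need not vanish on (0, π)).
  u² squared terms: (-4)²·∫sin(x)² dx = 16·π/2 = 8*π;  (2)²·∫cos(5x)² dx = 4·π/2 = 2*π;  (1)²·∫sin(3x)² dx = 1·π/2 = π/2.
  u² cross terms: 2·(-4)·(2)·∫sin(x)·cos(5x) dx = -16·(0) = 0;  2·(-4)·(1)·∫sin(x)·sin(3x) dx = -8·(0) = 0;  2·(2)·(1)·∫cos(5x)·sin(3x) dx = 4·(0) = 0.
  So ∫_0^π u² dx = 8*π + 2*π + π/2 + 0 + 0 + 0 = 21*π/2.
  (u')² squared terms: (-10)²·∫sin(5x)² dx = 100·π/2 = 50*π;  (-4)²·∫cos(x)² dx = 16·π/2 = 8*π;  (3)²·∫cos(3x)² dx = 9·π/2 = 9*π/2.
  (u')² cross terms: 2·(-10)·(-4)·∫sin(5x)·cos(x) dx = 80·(0) = 0;  2·(-10)·(3)·∫sin(5x)·cos(3x) dx = -60·(0) = 0;  2·(-4)·(3)·∫cos(x)·cos(3x) dx = -24·(0) = 0.
  So ∫_0^π (u')² dx = 50*π + 8*π + 9*π/2 + 0 + 0 + 0 = 125*π/2.
||u||_{H^1}^2 = (21*π/2) + (125*π/2) = 73*π.


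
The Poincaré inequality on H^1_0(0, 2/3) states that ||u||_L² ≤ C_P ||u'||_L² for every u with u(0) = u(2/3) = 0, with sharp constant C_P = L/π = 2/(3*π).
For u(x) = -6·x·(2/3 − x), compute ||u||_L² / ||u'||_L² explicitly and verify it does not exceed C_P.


||u||_L² / ||u'||_L² = sqrt(10)/15 < C_P = 2/(3*π).

u(x) = -6·x·(2/3 − x), so u'(x) = 12*x - 4.
u(x) = -6·x·(2/3 − x) vanishes at x = 0 and x = 2/3, so u ∈ H^1_0(0, 2/3). Differentiate via the product rule and integrate the resulting polynomials term by term.
  ∫_0^2/3 u² dx = ∫_0^2/3 (36*x^4 - 48*x^3 + 16*x^2) dx. Term by term:
    ∫_0^2/3 36*x^4 dx = 128/135;  ∫_0^2/3 -48*x^3 dx = -64/27;  ∫_0^2/3 16*x^2 dx = 128/81.
  Sum: 128/135 − 64/27 + 128/81 = 64/405.
  ∫_0^2/3 (u')² dx = ∫_0^2/3 (144*x^2 - 96*x + 16) dx. Term by term:
    ∫_0^2/3 144*x^2 dx = 128/9;  ∫_0^2/3 -96*x dx = -64/3;  ∫_0^2/3 16 dx = 32/3.
  Sum: 128/9 − 64/3 + 32/3 = 32/9.
∫_0^2/3 u² dx = 64/405, so ||u||_L² = 8*sqrt(5)/45.
∫_0^2/3 (u')² dx = 32/9, so ||u'||_L² = 4*sqrt(2)/3.
Ratio ||u||_L² / ||u'||_L² = sqrt(10)/15.
Sharp Poincaré constant on H^1_0(0, 2/3) is C_P = L/π = 2/(3*π), achieved by sin(3*π/2·x).
A polynomial bump cannot attain the sharp Poincaré constant (only the first sine eigenfunction does), so the ratio is strictly less than C_P, consistent with ||u||_L² ≤ C_P ||u'||_L².


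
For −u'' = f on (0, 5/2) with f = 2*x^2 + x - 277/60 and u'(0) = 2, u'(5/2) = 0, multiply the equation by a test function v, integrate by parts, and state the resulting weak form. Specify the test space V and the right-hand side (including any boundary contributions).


V = H^1(0, 5/2) (v unrestricted at boundary; u is determined up to an additive constant); weak form: ∫_0^5/2 u'v' dx = ∫_0^5/2 (2*x^2 + x - 277/60) v dx − 2·v(0) for all v ∈ V.

Multiply both sides by a test function v and integrate from 0 to 5/2:
  ∫_0^5/2 −u''(x) v(x) dx = ∫_0^5/2 f(x) v(x) dx.
Integrate the LHS by parts once:
  ∫_0^5/2 −u'' v dx = −[u'(x) v(x)]_0^5/2 + ∫_0^5/2 u'(x) v'(x) dx.
Thus ∫_0^5/2 u'(x) v'(x) dx = ∫_0^5/2 f(x) v(x) dx + [u'(x) v(x)]_0^5/2.
Choose V so that boundary terms are either known or forced to vanish.
u has inhomogeneous Neumann u'(0) = 2, u'(5/2) = 0. [u' v]_0^5/2 = (0)·v(5/2) − (2)·v(0) = − 2·v(0). Take V = H^1(0, 5/2); boundary term becomes part of RHS.
Weak formulation: find u (satisfying any essential BC) such that ∫_0^5/2 u'(x) v'(x) dx = ∫_0^5/2 f v dx − 2·v(0) for all v ∈ V (Neumann data are natural BCs: they enter the RHS as boundary terms).
Substituting f(x) = 2*x^2 + x - 277/60, the right-hand side is ∫_0^5/2 (2*x^2 + x - 277/60) v dx − 2·v(0).
Compatibility check (pure Neumann): taking v ≡ 1 ∈ V gives 0 = ∫_0^5/2 f dx + (0) − (2), i.e. ∫_0^5/2 f dx must equal u'(0) − u'(5/2) = 2. Indeed ∫_0^5/2 (2*x^2 + x - 277/60) dx = 2, so the data are compatible. The solution is then unique only up to an additive constant (fix it e.g. by requiring ∫_0^5/2 u dx = 0).


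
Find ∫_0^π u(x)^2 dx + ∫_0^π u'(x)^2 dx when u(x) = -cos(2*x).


||u||_{H^1(0,π)}^2 = 5*π/2

u'(x) = 2*sin(2*x).
Expand u² and (u')² and integrate term by term on (0, π), using: for integers n ≥ 1, ∫_0^π sin²(nx) dx = ∫_0^π cos²(nx) dx = π/2; for n ≠ n', ∫_0^π sin(nx)sin(n'x) dx = ∫_0^π cos(nx)cos(n'x) dx = 0; and by product-to-sum, ∫_0^π sin(nx)cos(n'x) dx = ½∫_0^π [sin((n+n')x) + sin((n−n')x)] dx, which is 0 when n+n' is even and 2n/(n²−n'²) when n+n' is odd (it need not vanish on (0, π)).
  u² squared terms: (-1)²·∫cos(2x)² dx = 1·π/2 = π/2.
  So ∫_0^π u² dx = π/2.
  (u')² squared terms: (2)²·∫sin(2x)² dx = 4·π/2 = 2*π.
  So ∫_0^π (u')² dx = 2*π.
||u||_{H^1}^2 = (π/2) + (2*π) = 5*π/2.


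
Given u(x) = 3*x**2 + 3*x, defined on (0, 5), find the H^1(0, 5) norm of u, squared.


||u||_{H^1}^2 = 21615/2

The H^1 norm (squared) on an interval (0, L) is
  ||u||_{H^1}^2 = ∫_0^L u(x)^2 dx + ∫_0^L u'(x)^2 dx.
Compute u'(x) = 6*x + 3.
Then u(x)^2 = 9*x**4 + 18*x**3 + 9*x**2 and u'(x)^2 = 36*x**2 + 36*x + 9.
Integrate each monomial from 0 to 5 using ∫_0^5 c·x^n dx = c·5^(n+1)/(n+1):
  ∫_0^5 u(x)^2 dx = ∫_0^5 (9*x^4 + 18*x^3 + 9*x^2) dx. Term by term:
    ∫_0^5 9*x^4 dx = 5625;  ∫_0^5 18*x^3 dx = 5625/2;  ∫_0^5 9*x^2 dx = 375.
  Sum: 5625 + 5625/2 + 375 = 17625/2.
  ∫_0^5 u'(x)^2 dx = ∫_0^5 (36*x^2 + 36*x + 9) dx. Term by term:
    ∫_0^5 36*x^2 dx = 1500;  ∫_0^5 36*x dx = 450;  ∫_0^5 9 dx = 45.
  Sum: 1500 + 450 + 45 = 1995.
Adding: ||u||_{H^1}^2 = 17625/2 + 1995 = 21615/2.
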